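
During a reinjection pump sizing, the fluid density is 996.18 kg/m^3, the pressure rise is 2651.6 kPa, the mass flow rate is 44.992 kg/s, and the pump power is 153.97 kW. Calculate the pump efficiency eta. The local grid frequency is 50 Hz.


eta = mdot * dP / (rho * P_pump)
eta = 44.992 * 2651.6 / (996.18 * 153.97)
eta = 0.77780


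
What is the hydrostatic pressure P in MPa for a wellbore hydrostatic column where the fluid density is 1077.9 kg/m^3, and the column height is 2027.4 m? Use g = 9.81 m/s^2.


P = rho * g * h / 1e6
P = 1077.9 * 9.81 * 2027.4 / 1e6
P = 21.438 MPa


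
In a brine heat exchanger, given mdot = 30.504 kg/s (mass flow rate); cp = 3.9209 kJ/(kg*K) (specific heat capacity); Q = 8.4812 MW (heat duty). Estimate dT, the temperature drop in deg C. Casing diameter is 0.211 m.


dT = Q * 1000 / (mdot * cp)
dT = 8.4812 * 1000 / (30.504 * 3.9209)
dT = 70.91119 K
Convert (temperature difference, 1 K = 1 deg C): 70.91119 K = 70.91119 deg C
dT = 70.911 deg C


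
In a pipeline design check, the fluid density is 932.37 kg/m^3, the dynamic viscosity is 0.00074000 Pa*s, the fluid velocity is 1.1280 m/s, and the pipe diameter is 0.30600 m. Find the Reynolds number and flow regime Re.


Step 1: Re = rho*vel*D/mu = 932.37*1.128*0.306/0.00074 = 4.3490e+05
Step 2: Re = 4.3490e+05 > 4000, so flow is turbulent.
Re = 4.3490e+05 (turbulent)


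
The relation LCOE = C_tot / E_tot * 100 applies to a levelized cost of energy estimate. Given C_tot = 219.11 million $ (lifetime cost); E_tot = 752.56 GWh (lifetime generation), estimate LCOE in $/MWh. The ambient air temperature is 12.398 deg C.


LCOE = C_tot / E_tot * 100
LCOE = 219.11 / 752.56 * 100
LCOE = 29.11529 cents/kWh
Convert: 29.11529 cents/kWh * 10.0 = 291.15 $/MWh
LCOE = 291.15 $/MWh


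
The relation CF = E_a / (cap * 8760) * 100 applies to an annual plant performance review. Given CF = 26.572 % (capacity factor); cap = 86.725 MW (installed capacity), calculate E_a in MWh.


E_a = CF / 100 * cap * 8760
E_a = 26.572 / 100 * 86.725 * 8760
E_a = 2.0187e+05 MWh


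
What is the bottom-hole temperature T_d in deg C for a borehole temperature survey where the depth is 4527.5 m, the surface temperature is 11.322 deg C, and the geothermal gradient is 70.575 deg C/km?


T_d = T_surf + grad * d / 1000
T_d = 11.322 + 70.575 * 4527.5 / 1000
T_d = 330.85 deg C


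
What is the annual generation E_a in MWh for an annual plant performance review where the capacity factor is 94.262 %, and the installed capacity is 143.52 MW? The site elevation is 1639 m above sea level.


E_a = CF / 100 * cap * 8760
E_a = 94.262 / 100 * 143.52 * 8760
E_a = 1.1851e+06 MWh


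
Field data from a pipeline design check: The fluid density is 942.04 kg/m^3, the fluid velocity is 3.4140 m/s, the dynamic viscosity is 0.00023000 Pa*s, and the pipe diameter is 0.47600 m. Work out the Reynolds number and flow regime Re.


Step 1: Re = rho*vel*D/mu = 942.04*3.414*0.476/0.00023 = 6.6560e+06
Step 2: Re = 6.6560e+06 > 4000, so flow is turbulent.
Re = 6.6560e+06 (turbulent)


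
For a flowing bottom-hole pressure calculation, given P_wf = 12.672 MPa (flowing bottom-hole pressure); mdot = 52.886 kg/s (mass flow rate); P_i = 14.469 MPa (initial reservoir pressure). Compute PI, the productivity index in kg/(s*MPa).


PI = mdot / (P_i - P_wf)
PI = 52.886 / (14.469 - 12.672)
PI = 29.430 kg/(s*MPa)


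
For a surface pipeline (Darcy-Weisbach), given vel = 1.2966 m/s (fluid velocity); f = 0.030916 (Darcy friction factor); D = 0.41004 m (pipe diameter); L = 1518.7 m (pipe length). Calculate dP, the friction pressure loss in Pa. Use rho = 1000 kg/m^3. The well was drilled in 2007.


dP = f * (L/D) * (rho*vel^2/2) / 1000
dP = 0.030916 * (1518.7/0.41004) * (1000*1.2966^2/2) / 1000
dP = 96.25230 kPa
Convert: 96.25230 kPa * 1000.0 = 96252 Pa
dP = 96252 Pa


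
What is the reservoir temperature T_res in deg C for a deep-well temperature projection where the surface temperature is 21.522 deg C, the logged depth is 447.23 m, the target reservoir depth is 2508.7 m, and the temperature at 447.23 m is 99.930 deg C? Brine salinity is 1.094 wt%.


Step 1: grad = (T_d1 - T_surf)/d1 * 1000 = (99.93 - 21.522)/447.23 * 1000 = 175.3192 deg C/km
Step 2: T_res = T_surf + grad*d2/1000 = 21.522 + 175.3192*2508.7/1000 = 461.35 deg C
T_res = 461.35 deg C


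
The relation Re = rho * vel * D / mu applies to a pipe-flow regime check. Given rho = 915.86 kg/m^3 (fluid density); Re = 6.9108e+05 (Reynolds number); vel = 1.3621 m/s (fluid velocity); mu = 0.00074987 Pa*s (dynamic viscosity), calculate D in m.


D = Re * mu / (rho * vel)
D = 6.9108e+05 * 0.00074987 / (915.86 * 1.3621)
D = 0.41541 m


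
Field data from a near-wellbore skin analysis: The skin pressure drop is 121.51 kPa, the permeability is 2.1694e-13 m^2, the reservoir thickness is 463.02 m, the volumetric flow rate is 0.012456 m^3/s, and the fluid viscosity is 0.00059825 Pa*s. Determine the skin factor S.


S = dP_s * 1000 * 2*pi*k*hr / (q*mu)
S = 121.51 * 1000 * 2*pi*2.1694e-13*463.02 / (0.012456*0.00059825)
S = 10.291


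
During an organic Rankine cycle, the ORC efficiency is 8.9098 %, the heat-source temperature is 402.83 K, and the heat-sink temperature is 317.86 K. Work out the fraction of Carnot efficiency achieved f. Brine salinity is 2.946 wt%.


f = (eta_orc/100) / (1 - Tc/Th)
f = (8.9098/100) / (1 - 317.86/402.83)
f = 0.42240


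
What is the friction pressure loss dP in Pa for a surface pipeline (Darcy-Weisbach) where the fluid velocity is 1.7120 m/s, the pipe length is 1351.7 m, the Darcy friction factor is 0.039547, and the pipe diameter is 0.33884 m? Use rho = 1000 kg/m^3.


dP = f * (L/D) * (rho*vel^2/2) / 1000
dP = 0.039547 * (1351.7/0.33884) * (1000*1.7120^2/2) / 1000
dP = 231.1941 kPa
Convert: 231.1941 kPa * 1000.0 = 2.3119e+05 Pa
dP = 2.3119e+05 Pa


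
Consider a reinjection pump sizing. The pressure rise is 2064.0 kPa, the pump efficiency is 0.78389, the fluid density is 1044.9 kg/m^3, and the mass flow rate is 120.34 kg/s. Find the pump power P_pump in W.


P_pump = mdot * dP / (rho * eta)
P_pump = 120.34 * 2064.0 / (1044.9 * 0.78389)
P_pump = 303.2423 kW
Convert: 303.2423 kW * 1000.0 = 3.0324e+05 W
P_pump = 3.0324e+05 W


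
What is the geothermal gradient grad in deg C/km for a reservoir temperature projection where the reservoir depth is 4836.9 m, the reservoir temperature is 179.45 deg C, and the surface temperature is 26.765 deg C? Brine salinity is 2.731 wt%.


grad = (T_res - T_surf) / d * 1000
grad = (179.45 - 26.765) / 4836.9 * 1000
grad = 31.567 deg C/km


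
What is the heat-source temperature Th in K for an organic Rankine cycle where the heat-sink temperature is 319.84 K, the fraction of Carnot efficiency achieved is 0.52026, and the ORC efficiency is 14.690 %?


Th = Tc / (1 - (eta_orc/100)/f)
Th = 319.84 / (1 - (14.690/100)/0.52026)
Th = 445.68 K


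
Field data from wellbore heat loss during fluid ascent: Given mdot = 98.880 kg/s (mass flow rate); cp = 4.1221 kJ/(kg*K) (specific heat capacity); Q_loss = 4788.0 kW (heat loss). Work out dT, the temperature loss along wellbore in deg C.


dT = Q_loss / (mdot * cp)
dT = 4788.0 / (98.880 * 4.1221)
dT = 11.74701 K
Convert (temperature difference, 1 K = 1 deg C): 11.74701 K = 11.74701 deg C
dT = 11.747 deg C


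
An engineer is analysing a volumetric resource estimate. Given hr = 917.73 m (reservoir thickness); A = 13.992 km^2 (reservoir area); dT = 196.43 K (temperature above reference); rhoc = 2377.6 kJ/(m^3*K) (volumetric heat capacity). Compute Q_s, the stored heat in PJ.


Step 1: Vr = A*1e6*hr = 13.992*1e6*917.73 = 1.284088e+10 m^3
Step 2: Q_s = Vr*rhoc*dT/1e12 = 1.284088e+10*2377.6*196.43/1e12 = 5997.1 PJ
Q_s = 5997.1 PJ


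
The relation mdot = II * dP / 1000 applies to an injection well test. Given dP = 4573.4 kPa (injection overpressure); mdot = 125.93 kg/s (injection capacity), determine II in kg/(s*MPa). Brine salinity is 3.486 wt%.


II = mdot * 1000 / dP
II = 125.93 * 1000 / 4573.4
II = 27.535 kg/(s*MPa)


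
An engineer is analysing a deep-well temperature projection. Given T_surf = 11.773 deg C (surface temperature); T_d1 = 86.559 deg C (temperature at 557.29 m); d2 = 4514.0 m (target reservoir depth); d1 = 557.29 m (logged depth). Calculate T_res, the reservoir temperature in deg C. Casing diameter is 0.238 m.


Step 1: grad = (T_d1 - T_surf)/d1 * 1000 = (86.559 - 11.773)/557.29 * 1000 = 134.1958 deg C/km
Step 2: T_res = T_surf + grad*d2/1000 = 11.773 + 134.1958*4514.0/1000 = 617.53 deg C
T_res = 617.53 deg C


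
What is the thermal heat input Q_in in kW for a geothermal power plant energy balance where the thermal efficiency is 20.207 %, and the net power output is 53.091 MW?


Q_in = W_net / (eta / 100)
Q_in = 53.091 / (20.207 / 100)
Q_in = 262.7357 MW
Convert: 262.7357 MW * 1000.0 = 2.6274e+05 kW
Q_in = 2.6274e+05 kW


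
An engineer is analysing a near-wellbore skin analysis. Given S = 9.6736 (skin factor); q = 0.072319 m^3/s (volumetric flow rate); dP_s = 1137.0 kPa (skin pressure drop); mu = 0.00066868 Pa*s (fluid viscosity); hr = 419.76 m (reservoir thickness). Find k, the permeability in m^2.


k = S*q*mu / (2*pi*dP_s*1000*hr)
k = 9.6736*0.072319*0.00066868 / (2*pi*1137.0*1000*419.76)
k = 1.5600e-13 m^2


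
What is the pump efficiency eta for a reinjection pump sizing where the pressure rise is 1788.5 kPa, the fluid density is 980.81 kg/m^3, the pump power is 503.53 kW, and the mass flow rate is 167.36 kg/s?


eta = mdot * dP / (rho * P_pump)
eta = 167.36 * 1788.5 / (980.81 * 503.53)
eta = 0.60608


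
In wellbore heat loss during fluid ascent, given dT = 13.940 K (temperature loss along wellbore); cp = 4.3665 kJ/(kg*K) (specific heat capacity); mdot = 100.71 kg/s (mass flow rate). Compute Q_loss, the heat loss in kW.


Q_loss = mdot * cp * dT
Q_loss = 100.71 * 4.3665 * 13.940
Q_loss = 6130.1 kW


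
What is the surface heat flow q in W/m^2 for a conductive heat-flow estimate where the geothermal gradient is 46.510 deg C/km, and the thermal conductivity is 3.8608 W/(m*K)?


q = k * grad / 1000
q = 3.8608 * 46.510 / 1000
q = 0.17957 W/m^2


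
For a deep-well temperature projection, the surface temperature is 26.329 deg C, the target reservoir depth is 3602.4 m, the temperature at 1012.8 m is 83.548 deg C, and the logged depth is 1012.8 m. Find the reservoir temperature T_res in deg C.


Step 1: grad = (T_d1 - T_surf)/d1 * 1000 = (83.548 - 26.329)/1012.8 * 1000 = 56.49585 deg C/km
Step 2: T_res = T_surf + grad*d2/1000 = 26.329 + 56.49585*3602.4/1000 = 229.85 deg C
T_res = 229.85 deg C


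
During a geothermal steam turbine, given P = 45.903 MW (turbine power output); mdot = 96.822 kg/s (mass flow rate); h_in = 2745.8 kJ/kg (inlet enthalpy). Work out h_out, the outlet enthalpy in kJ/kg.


h_out = h_in - P * 1000 / mdot
h_out = 2745.8 - 45.903 * 1000 / 96.822
h_out = 2271.7 kJ/kg


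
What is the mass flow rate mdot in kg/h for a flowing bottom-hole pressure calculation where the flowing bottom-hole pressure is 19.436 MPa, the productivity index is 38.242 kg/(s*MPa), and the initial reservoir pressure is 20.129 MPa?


mdot = (P_i - P_wf) * PI
mdot = (20.129 - 19.436) * 38.242
mdot = 26.50171 kg/s
Convert: 26.50171 kg/s * 3600.0 = 95406 kg/h
mdot = 95406 kg/h


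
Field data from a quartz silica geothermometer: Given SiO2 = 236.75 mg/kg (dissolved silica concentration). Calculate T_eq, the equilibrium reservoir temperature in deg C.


T_eq = 1309 / (5.19 - log10(SiO2)) - 273.15
T_eq = 1309 / (5.19 - log10(236.75)) - 273.15
T_eq = 191.74 deg C


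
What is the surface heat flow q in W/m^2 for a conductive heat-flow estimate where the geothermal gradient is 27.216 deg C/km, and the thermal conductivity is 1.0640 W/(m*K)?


q = k * grad / 1000
q = 1.0640 * 27.216 / 1000
q = 0.028958 W/m^2


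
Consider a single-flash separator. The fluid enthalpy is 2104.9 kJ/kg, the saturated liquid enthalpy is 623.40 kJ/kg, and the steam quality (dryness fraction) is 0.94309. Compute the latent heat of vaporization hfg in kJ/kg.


hfg = (h - hf) / x
hfg = (2104.9 - 623.40) / 0.94309
hfg = 1570.9 kJ/kg


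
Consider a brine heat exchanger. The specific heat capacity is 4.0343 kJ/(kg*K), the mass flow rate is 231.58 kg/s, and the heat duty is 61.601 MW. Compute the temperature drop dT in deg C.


dT = Q * 1000 / (mdot * cp)
dT = 61.601 * 1000 / (231.58 * 4.0343)
dT = 65.93538 K
Convert (temperature difference, 1 K = 1 deg C): 65.93538 K = 65.93538 deg C
dT = 65.935 deg C


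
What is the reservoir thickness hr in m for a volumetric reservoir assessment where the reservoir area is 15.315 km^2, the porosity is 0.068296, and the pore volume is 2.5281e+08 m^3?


hr = Vp / (A * 1e6 * phi)
hr = 2.5281e+08 / (15.315 * 1e6 * 0.068296)
hr = 241.70 m


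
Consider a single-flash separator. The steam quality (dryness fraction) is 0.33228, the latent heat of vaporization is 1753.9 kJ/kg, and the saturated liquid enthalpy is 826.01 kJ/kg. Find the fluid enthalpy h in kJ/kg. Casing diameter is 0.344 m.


h = hf + x * hfg
h = 826.01 + 0.33228 * 1753.9
h = 1408.8 kJ/kg


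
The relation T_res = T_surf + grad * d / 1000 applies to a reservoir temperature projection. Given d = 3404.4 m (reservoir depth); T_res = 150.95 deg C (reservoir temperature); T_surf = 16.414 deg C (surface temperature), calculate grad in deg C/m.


grad = (T_res - T_surf) / d * 1000
grad = (150.95 - 16.414) / 3404.4 * 1000
grad = 39.51827 deg C/km
Convert: 39.51827 deg C/km * 0.001 = 0.039518 deg C/m
grad = 0.039518 deg C/m


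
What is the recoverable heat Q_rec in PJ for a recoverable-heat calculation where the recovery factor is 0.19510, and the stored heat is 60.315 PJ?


Q_rec = Q_s * RF
Q_rec = 60.315 * 0.19510
Q_rec = 11.767 PJ


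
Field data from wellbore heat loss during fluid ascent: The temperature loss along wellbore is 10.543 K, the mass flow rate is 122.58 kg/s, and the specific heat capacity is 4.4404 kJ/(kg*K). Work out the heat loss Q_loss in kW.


Q_loss = mdot * cp * dT
Q_loss = 122.58 * 4.4404 * 10.543
Q_loss = 5738.6 kW


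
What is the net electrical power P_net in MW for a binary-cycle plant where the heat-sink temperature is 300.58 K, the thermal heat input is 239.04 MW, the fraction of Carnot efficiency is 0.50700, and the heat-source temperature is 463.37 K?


Step 1: eta = (1 - Tc/Th)*f = (1 - 300.58/463.37)*0.507 = 0.1781180
Step 2: P_net = eta * Q_in = 0.1781180 * 239.04 = 42.577 MW
P_net = 42.577 MW


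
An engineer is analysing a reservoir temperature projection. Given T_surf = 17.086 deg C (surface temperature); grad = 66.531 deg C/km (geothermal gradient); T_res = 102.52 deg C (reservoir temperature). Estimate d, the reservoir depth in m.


d = (T_res - T_surf) / grad * 1000
d = (102.52 - 17.086) / 66.531 * 1000
d = 1284.1 m


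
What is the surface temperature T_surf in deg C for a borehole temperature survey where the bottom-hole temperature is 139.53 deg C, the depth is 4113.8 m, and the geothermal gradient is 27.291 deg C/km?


T_surf = T_d - grad * d / 1000
T_surf = 139.53 - 27.291 * 4113.8 / 1000
T_surf = 27.260 deg C


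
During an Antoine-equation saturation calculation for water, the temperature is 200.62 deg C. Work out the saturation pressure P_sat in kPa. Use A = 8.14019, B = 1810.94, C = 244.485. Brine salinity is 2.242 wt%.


P_sat = 10^(A - B/(C + T)) / 760 * 0.101325
P_sat = 10^(8.14019 - 1810.94/(244.485 + 200.62)) / 760 * 0.101325
P_sat = 1.572262 MPa
Convert: 1.572262 MPa * 1000.0 = 1572.3 kPa
P_sat = 1572.3 kPa


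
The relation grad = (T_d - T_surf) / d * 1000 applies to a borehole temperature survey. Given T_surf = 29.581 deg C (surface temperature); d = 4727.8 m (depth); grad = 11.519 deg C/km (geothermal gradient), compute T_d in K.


T_d = T_surf + grad * d / 1000
T_d = 29.581 + 11.519 * 4727.8 / 1000
T_d = 84.04053 deg C
Convert to K: 84.04053 + 273.15 = 357.19 K
T_d = 357.19 K


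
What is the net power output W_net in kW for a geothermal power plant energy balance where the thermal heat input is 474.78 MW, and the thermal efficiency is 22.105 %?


W_net = eta / 100 * Q_in
W_net = 22.105 / 100 * 474.78
W_net = 104.9501 MW
Convert: 104.9501 MW * 1000.0 = 1.0495e+05 kW
W_net = 1.0495e+05 kW


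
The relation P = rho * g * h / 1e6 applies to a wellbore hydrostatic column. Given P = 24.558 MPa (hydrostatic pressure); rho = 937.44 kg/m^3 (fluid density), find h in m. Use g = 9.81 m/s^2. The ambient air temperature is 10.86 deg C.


h = P * 1e6 / (g * rho)
h = 24.558 * 1e6 / (9.81 * 937.44)
h = 2670.4 m


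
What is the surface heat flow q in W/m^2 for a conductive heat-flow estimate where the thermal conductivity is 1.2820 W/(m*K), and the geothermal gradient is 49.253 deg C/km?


q = k * grad / 1000
q = 1.2820 * 49.253 / 1000
q = 0.063142 W/m^2


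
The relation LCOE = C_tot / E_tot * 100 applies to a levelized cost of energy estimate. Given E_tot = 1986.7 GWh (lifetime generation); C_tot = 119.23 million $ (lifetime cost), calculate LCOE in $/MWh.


LCOE = C_tot / E_tot * 100
LCOE = 119.23 / 1986.7 * 100
LCOE = 6.001409 cents/kWh
Convert: 6.001409 cents/kWh * 10.0 = 60.014 $/MWh
LCOE = 60.014 $/MWh


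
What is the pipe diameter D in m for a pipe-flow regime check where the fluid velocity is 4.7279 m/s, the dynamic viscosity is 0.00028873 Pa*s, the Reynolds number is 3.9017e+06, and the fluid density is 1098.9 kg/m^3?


D = Re * mu / (rho * vel)
D = 3.9017e+06 * 0.00028873 / (1098.9 * 4.7279)
D = 0.21683 m


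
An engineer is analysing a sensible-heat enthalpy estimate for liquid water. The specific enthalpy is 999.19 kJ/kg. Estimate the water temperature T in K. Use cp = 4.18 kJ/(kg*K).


T = h / cp
T = 999.19 / 4.18
T = 239.0407 deg C
Convert to K: 239.0407 + 273.15 = 512.19 K
T = 512.19 K


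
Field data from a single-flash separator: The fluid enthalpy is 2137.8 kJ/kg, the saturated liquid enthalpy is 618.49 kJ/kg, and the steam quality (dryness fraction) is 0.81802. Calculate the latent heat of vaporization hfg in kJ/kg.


hfg = (h - hf) / x
hfg = (2137.8 - 618.49) / 0.81802
hfg = 1857.3 kJ/kg


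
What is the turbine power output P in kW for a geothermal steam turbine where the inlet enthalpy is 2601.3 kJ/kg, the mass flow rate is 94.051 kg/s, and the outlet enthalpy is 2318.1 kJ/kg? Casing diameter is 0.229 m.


P = mdot * (h_in - h_out) / 1000
P = 94.051 * (2601.3 - 2318.1) / 1000
P = 26.63524 MW
Convert: 26.63524 MW * 1000.0 = 26635 kW
P = 26635 kW


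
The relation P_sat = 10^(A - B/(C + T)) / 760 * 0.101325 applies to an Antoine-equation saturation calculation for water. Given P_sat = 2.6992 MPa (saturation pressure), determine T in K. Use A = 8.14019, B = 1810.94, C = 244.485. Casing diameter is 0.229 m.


T = B / (A - log10(P_sat * 760 / 0.101325)) - C
T = 1810.94 / (8.14019 - log10(2.6992 * 760 / 0.101325)) - 244.485
T = 227.8695 deg C
Convert to K: 227.8695 + 273.15 = 501.02 K
T = 501.02 K


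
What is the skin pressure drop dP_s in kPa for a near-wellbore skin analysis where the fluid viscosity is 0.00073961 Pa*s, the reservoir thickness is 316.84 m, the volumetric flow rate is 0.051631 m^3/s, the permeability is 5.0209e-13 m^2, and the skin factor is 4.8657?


dP_s = S * q * mu / (2*pi*k*hr) / 1000
dP_s = 4.8657 * 0.051631 * 0.00073961 / (2*pi*5.0209e-13*316.84) / 1000
dP_s = 185.89 kPa


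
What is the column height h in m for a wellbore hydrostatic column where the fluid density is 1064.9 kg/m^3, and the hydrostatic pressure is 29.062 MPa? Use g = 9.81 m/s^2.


h = P * 1e6 / (g * rho)
h = 29.062 * 1e6 / (9.81 * 1064.9)
h = 2781.9 m


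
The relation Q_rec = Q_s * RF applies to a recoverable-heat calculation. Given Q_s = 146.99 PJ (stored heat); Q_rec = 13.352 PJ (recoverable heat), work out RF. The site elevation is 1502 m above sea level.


RF = Q_rec / Q_s
RF = 13.352 / 146.99
RF = 0.090836


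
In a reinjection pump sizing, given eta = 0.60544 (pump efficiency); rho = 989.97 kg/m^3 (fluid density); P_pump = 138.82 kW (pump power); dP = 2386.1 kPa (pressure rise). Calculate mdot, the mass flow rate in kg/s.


mdot = P_pump * rho * eta / dP
mdot = 138.82 * 989.97 * 0.60544 / 2386.1
mdot = 34.870 kg/s


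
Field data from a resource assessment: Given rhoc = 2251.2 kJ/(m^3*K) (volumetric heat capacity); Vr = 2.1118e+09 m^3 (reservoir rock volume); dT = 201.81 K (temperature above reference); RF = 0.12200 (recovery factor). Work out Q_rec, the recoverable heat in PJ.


Step 1: Q_s = Vr*rhoc*dT/1e12 = 2.1118e+09*2251.2*201.81/1e12 = 959.4217 PJ
Step 2: Q_rec = Q_s * RF = 959.4217 * 0.122 = 117.05 PJ
Q_rec = 117.05 PJ


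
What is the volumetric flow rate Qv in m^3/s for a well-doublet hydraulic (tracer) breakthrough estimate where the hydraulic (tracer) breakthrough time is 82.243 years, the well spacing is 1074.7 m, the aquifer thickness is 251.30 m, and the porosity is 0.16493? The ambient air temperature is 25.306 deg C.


Qv = pi*hr*phi*L^2 / (3*t_bt*365.25*86400)
Qv = pi*251.30*0.16493*1074.7^2 / (3*82.243*365.25*86400)
Qv = 0.019315 m^3/s


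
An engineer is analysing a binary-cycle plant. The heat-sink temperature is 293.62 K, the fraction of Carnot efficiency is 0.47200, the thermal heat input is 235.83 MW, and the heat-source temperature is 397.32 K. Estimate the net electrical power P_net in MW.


Step 1: eta = (1 - Tc/Th)*f = (1 - 293.62/397.32)*0.472 = 0.1231914
Step 2: P_net = eta * Q_in = 0.1231914 * 235.83 = 29.052 MW
P_net = 29.052 MW


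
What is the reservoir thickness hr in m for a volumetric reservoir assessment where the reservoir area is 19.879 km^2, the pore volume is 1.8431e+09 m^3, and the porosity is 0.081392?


hr = Vp / (A * 1e6 * phi)
hr = 1.8431e+09 / (19.879 * 1e6 * 0.081392)
hr = 1139.1 m


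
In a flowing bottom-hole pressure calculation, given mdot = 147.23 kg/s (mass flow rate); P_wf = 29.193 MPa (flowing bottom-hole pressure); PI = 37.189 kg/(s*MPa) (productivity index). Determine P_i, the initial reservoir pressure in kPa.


P_i = P_wf + mdot / PI
P_i = 29.193 + 147.23 / 37.189
P_i = 33.15197 MPa
Convert: 33.15197 MPa * 1000.0 = 33152 kPa
P_i = 33152 kPa


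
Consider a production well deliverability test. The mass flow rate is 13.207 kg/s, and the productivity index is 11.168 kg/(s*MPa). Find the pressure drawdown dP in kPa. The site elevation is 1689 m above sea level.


dP = mdot * 1000 / PI
dP = 13.207 * 1000 / 11.168
dP = 1182.6 kPa


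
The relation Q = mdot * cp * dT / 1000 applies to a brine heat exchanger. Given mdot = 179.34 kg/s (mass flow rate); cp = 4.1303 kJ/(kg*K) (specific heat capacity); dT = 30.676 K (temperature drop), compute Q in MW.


Q = mdot * cp * dT / 1000
Q = 179.34 * 4.1303 * 30.676 / 1000
Q = 22.723 MW


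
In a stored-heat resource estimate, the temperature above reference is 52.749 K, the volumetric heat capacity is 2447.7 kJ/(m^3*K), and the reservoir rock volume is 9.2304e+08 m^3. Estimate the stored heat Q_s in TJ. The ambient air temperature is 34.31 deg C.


Q_s = Vr * rhoc * dT / 1e12
Q_s = 9.2304e+08 * 2447.7 * 52.749 / 1e12
Q_s = 119.1771 PJ
Convert: 119.1771 PJ * 1000.0 = 1.1918e+05 TJ
Q_s = 1.1918e+05 TJ


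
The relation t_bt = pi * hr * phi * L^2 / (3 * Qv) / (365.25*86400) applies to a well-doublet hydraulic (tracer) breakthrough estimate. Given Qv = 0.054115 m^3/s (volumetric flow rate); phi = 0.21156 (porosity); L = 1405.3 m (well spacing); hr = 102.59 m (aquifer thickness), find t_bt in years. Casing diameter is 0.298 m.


t_bt = pi * hr * phi * L^2 / (3 * Qv) / (365.25*86400)
t_bt = pi * 102.59 * 0.21156 * 1405.3^2 / (3 * 0.054115) / (365.25*86400)
t_bt = 26.284 years


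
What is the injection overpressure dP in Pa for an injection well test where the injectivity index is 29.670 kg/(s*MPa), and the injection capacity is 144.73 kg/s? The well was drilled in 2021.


dP = mdot * 1000 / II
dP = 144.73 * 1000 / 29.670
dP = 4877.991 kPa
Convert: 4877.991 kPa * 1000.0 = 4.8780e+06 Pa
dP = 4.8780e+06 Pa


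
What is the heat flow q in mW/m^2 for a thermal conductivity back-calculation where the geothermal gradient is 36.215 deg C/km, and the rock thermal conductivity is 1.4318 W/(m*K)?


q = k * grad / 1000
q = 1.4318 * 36.215 / 1000
q = 0.05185264 W/m^2
Convert: 0.05185264 W/m^2 * 1000.0 = 51.853 mW/m^2
q = 51.853 mW/m^2


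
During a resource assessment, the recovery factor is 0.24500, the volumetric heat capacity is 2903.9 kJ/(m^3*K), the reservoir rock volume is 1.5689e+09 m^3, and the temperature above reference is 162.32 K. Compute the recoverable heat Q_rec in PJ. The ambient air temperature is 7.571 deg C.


Step 1: Q_s = Vr*rhoc*dT/1e12 = 1.5689e+09*2903.9*162.32/1e12 = 739.5183 PJ
Step 2: Q_rec = Q_s * RF = 739.5183 * 0.245 = 181.18 PJ
Q_rec = 181.18 PJ


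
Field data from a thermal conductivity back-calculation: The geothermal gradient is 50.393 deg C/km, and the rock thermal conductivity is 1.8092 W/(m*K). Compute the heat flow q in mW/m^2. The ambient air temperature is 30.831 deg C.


q = k * grad / 1000
q = 1.8092 * 50.393 / 1000
q = 0.09117102 W/m^2
Convert: 0.09117102 W/m^2 * 1000.0 = 91.171 mW/m^2
q = 91.171 mW/m^2


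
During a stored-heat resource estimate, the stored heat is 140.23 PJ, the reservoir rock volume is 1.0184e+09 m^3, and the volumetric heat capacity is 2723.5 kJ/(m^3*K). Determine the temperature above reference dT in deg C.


dT = Q_s * 1e12 / (Vr * rhoc)
dT = 140.23 * 1e12 / (1.0184e+09 * 2723.5)
dT = 50.55861 K
Convert (temperature difference, 1 K = 1 deg C): 50.55861 K = 50.55861 deg C
dT = 50.559 deg C


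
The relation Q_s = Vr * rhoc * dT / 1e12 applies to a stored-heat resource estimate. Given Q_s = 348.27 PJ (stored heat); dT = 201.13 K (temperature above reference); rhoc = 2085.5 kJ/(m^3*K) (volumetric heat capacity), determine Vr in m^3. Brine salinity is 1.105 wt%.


Vr = Q_s * 1e12 / (rhoc * dT)
Vr = 348.27 * 1e12 / (2085.5 * 201.13)
Vr = 8.3029e+08 m^3


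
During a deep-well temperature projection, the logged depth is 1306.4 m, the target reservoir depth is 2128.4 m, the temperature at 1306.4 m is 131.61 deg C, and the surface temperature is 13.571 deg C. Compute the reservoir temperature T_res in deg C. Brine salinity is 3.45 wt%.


Step 1: grad = (T_d1 - T_surf)/d1 * 1000 = (131.61 - 13.571)/1306.4 * 1000 = 90.35441 deg C/km
Step 2: T_res = T_surf + grad*d2/1000 = 13.571 + 90.35441*2128.4/1000 = 205.88 deg C
T_res = 205.88 deg C


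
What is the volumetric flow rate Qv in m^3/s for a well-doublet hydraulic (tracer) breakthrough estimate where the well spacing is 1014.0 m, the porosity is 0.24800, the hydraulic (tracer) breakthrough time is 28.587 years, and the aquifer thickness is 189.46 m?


Qv = pi*hr*phi*L^2 / (3*t_bt*365.25*86400)
Qv = pi*189.46*0.24800*1014.0^2 / (3*28.587*365.25*86400)
Qv = 0.056079 m^3/s


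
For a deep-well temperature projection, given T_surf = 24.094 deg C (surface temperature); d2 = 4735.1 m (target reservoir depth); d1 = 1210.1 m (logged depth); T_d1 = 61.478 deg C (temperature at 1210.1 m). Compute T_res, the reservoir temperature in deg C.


Step 1: grad = (T_d1 - T_surf)/d1 * 1000 = (61.478 - 24.094)/1210.1 * 1000 = 30.89331 deg C/km
Step 2: T_res = T_surf + grad*d2/1000 = 24.094 + 30.89331*4735.1/1000 = 170.38 deg C
T_res = 170.38 deg C


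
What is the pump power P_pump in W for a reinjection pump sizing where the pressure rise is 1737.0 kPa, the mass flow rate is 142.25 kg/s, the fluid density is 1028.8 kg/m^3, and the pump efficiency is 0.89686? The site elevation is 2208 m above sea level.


P_pump = mdot * dP / (rho * eta)
P_pump = 142.25 * 1737.0 / (1028.8 * 0.89686)
P_pump = 267.7913 kW
Convert: 267.7913 kW * 1000.0 = 2.6779e+05 W
P_pump = 2.6779e+05 W


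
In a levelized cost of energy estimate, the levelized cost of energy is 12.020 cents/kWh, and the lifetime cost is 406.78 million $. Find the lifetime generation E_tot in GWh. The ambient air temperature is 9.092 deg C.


E_tot = C_tot / LCOE * 100
E_tot = 406.78 / 12.020 * 100
E_tot = 3384.2 GWh


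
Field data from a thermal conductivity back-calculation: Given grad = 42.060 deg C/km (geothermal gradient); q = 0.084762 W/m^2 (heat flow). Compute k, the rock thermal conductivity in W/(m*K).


k = q / (grad / 1000)
k = 0.084762 / (42.060 / 1000)
k = 2.0153 W/(m*K)


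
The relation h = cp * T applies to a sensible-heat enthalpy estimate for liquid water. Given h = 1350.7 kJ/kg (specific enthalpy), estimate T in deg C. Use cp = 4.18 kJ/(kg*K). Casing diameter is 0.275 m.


T = h / cp
T = 1350.7 / 4.18
T = 323.13 deg C


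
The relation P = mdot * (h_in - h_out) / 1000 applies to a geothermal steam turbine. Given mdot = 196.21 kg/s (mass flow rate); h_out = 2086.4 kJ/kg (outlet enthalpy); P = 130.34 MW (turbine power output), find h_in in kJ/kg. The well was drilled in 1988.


h_in = h_out + P * 1000 / mdot
h_in = 2086.4 + 130.34 * 1000 / 196.21
h_in = 2750.7 kJ/kg


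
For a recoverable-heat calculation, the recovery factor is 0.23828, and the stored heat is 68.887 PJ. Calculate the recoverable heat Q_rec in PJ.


Q_rec = Q_s * RF
Q_rec = 68.887 * 0.23828
Q_rec = 16.414 PJ


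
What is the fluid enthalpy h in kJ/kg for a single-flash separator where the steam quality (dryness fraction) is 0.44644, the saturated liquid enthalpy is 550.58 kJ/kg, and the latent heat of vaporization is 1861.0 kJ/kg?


h = hf + x * hfg
h = 550.58 + 0.44644 * 1861.0
h = 1381.4 kJ/kg


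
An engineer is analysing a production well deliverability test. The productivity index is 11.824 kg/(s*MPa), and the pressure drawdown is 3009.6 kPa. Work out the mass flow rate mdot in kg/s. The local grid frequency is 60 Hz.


mdot = PI * dP / 1000
mdot = 11.824 * 3009.6 / 1000
mdot = 35.586 kg/s


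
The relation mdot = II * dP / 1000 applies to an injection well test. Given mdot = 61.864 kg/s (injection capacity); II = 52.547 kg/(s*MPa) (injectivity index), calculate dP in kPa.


dP = mdot * 1000 / II
dP = 61.864 * 1000 / 52.547
dP = 1177.3 kPa


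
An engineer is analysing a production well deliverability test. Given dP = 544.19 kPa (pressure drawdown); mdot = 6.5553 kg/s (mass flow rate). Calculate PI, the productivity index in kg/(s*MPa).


PI = mdot * 1000 / dP
PI = 6.5553 * 1000 / 544.19
PI = 12.046 kg/(s*MPa)


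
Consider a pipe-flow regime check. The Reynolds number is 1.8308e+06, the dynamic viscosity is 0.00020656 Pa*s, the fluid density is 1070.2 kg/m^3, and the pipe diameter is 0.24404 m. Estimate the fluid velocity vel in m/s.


vel = Re * mu / (rho * D)
vel = 1.8308e+06 * 0.00020656 / (1070.2 * 0.24404)
vel = 1.4480 m/s


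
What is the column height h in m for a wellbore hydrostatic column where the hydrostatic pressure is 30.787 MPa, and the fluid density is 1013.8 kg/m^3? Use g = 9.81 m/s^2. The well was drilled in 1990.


h = P * 1e6 / (g * rho)
h = 30.787 * 1e6 / (9.81 * 1013.8)
h = 3095.6 m


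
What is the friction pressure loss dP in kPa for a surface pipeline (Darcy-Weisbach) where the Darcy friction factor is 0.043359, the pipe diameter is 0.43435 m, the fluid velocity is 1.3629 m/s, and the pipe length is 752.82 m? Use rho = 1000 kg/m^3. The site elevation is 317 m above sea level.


dP = f * (L/D) * (rho*vel^2/2) / 1000
dP = 0.043359 * (752.82/0.43435) * (1000*1.3629^2/2) / 1000
dP = 69.796 kPa


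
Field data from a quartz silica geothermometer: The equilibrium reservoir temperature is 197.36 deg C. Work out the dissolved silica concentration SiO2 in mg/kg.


SiO2 = 10^(5.19 - 1309/(T_eq + 273.15))
SiO2 = 10^(5.19 - 1309/(197.36 + 273.15))
SiO2 = 255.81 mg/kg


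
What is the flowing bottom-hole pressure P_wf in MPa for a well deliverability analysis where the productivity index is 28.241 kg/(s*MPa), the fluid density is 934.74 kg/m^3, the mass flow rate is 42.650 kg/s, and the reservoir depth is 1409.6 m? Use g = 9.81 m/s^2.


Step 1: P_i = rho*g*h/1e6 = 934.74*9.81*1409.6/1e6 = 12.92575 MPa
Step 2: P_wf = P_i - mdot/PI = 12.92575 - 42.65/28.241 = 11.416 MPa
P_wf = 11.416 MPa


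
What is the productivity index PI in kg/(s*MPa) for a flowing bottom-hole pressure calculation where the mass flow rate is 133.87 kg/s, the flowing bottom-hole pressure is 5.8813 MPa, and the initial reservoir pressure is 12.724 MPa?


PI = mdot / (P_i - P_wf)
PI = 133.87 / (12.724 - 5.8813)
PI = 19.564 kg/(s*MPa)


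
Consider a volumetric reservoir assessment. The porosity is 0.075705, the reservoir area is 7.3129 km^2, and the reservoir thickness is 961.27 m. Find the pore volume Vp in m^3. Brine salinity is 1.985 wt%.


Vp = A * 1e6 * hr * phi
Vp = 7.3129 * 1e6 * 961.27 * 0.075705
Vp = 5.3218e+08 m^3


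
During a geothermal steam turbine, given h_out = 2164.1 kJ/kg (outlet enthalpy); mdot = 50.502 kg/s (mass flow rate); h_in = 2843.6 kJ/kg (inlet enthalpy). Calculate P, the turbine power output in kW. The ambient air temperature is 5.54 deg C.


P = mdot * (h_in - h_out) / 1000
P = 50.502 * (2843.6 - 2164.1) / 1000
P = 34.31611 MW
Convert: 34.31611 MW * 1000.0 = 34316 kW
P = 34316 kW


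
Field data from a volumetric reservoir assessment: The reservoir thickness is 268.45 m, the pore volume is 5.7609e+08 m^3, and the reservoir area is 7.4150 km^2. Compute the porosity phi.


phi = Vp / (A * 1e6 * hr)
phi = 5.7609e+08 / (7.4150 * 1e6 * 268.45)
phi = 0.28941


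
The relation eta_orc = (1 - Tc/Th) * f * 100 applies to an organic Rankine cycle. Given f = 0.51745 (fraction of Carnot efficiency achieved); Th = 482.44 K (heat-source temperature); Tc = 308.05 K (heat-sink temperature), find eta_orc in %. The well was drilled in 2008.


eta_orc = (1 - Tc/Th) * f * 100
eta_orc = (1 - 308.05/482.44) * 0.51745 * 100
eta_orc = 18.705 %


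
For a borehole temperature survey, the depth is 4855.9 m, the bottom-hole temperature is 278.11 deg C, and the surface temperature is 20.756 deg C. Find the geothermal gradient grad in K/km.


grad = (T_d - T_surf) / d * 1000
grad = (278.11 - 20.756) / 4855.9 * 1000
grad = 52.99821 deg C/km
Convert: 52.99821 deg C/km * 1.0 = 52.998 K/km
grad = 52.998 K/km


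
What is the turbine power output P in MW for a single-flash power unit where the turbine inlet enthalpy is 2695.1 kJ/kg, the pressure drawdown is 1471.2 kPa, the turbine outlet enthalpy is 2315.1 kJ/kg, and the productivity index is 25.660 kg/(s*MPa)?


Step 1: mdot = PI * dP / 1000 = 25.66 * 1471.2 / 1000 = 37.75099 kg/s
Step 2: P = mdot*(h_in - h_out)/1000 = 37.75099*(2695.1 - 2315.1)/1000 = 14.345 MW
P = 14.345 MW


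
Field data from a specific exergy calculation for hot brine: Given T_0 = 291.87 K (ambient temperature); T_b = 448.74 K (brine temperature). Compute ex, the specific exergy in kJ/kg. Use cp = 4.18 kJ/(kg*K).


ex = cp * ((T_b - T_0) - T_0 * ln(T_b/T_0))
ex = 4.18 * ((448.74 - 291.87) - 291.87 * ln(448.74/291.87))
ex = 130.94 kJ/kg


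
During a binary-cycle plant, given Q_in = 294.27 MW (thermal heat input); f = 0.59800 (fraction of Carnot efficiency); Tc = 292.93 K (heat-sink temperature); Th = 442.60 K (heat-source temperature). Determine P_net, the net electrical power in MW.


Step 1: eta = (1 - Tc/Th)*f = (1 - 292.93/442.6)*0.598 = 0.2022202
Step 2: P_net = eta * Q_in = 0.2022202 * 294.27 = 59.507 MW
P_net = 59.507 MW


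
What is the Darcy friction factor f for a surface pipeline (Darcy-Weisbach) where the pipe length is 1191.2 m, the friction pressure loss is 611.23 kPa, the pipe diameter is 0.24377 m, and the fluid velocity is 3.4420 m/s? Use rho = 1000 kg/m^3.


f = dP*1000 / ((L/D)*(rho*vel^2/2))
f = 611.23*1000 / ((1191.2/0.24377)*(1000*3.4420^2/2))
f = 0.021116


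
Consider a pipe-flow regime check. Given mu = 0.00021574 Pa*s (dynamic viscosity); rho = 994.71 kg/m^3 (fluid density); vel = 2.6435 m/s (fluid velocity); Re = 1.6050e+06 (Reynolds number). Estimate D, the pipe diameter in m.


D = Re * mu / (rho * vel)
D = 1.6050e+06 * 0.00021574 / (994.71 * 2.6435)
D = 0.13168 m


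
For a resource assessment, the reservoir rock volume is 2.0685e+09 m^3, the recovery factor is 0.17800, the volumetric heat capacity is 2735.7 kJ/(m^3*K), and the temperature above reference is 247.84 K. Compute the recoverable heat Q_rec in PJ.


Step 1: Q_s = Vr*rhoc*dT/1e12 = 2.0685e+09*2735.7*247.84/1e12 = 1402.476 PJ
Step 2: Q_rec = Q_s * RF = 1402.476 * 0.178 = 249.64 PJ
Q_rec = 249.64 PJ


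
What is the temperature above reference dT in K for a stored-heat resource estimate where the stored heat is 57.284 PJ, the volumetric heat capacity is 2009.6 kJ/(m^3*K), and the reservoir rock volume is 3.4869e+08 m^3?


dT = Q_s * 1e12 / (Vr * rhoc)
dT = 57.284 * 1e12 / (3.4869e+08 * 2009.6)
dT = 81.749 K


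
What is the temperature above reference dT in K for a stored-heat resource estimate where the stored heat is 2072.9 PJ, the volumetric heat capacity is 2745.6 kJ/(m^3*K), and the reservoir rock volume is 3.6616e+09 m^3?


dT = Q_s * 1e12 / (Vr * rhoc)
dT = 2072.9 * 1e12 / (3.6616e+09 * 2745.6)
dT = 206.19 K


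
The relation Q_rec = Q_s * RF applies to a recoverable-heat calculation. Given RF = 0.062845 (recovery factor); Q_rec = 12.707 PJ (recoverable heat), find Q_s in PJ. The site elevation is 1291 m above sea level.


Q_s = Q_rec / RF
Q_s = 12.707 / 0.062845
Q_s = 202.20 PJ


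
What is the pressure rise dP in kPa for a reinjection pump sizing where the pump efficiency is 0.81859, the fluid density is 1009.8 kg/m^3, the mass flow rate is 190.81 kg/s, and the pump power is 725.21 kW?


dP = P_pump * rho * eta / mdot
dP = 725.21 * 1009.8 * 0.81859 / 190.81
dP = 3141.7 kPa


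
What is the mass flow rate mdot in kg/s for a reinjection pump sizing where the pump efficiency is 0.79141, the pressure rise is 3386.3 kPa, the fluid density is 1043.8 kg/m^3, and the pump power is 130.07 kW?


mdot = P_pump * rho * eta / dP
mdot = 130.07 * 1043.8 * 0.79141 / 3386.3
mdot = 31.730 kg/s


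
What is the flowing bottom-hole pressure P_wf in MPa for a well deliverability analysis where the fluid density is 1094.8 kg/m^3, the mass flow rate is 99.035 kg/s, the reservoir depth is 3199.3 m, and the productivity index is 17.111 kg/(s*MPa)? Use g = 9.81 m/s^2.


Step 1: P_i = rho*g*h/1e6 = 1094.8*9.81*3199.3/1e6 = 34.36044 MPa
Step 2: P_wf = P_i - mdot/PI = 34.36044 - 99.035/17.111 = 28.573 MPa
P_wf = 28.573 MPa


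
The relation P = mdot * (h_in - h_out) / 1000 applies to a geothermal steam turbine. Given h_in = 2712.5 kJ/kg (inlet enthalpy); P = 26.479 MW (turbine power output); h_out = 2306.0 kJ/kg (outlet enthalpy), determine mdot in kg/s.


mdot = P * 1000 / (h_in - h_out)
mdot = 26.479 * 1000 / (2712.5 - 2306.0)
mdot = 65.139 kg/s


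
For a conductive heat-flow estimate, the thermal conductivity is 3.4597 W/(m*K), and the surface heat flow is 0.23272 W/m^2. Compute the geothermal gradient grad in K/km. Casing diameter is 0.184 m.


grad = q * 1000 / k
grad = 0.23272 * 1000 / 3.4597
grad = 67.26595 deg C/km
Convert: 67.26595 deg C/km * 1.0 = 67.266 K/km
grad = 67.266 K/km


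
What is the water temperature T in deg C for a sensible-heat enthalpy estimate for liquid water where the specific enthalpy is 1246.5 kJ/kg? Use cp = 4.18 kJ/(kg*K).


T = h / cp
T = 1246.5 / 4.18
T = 298.21 deg C


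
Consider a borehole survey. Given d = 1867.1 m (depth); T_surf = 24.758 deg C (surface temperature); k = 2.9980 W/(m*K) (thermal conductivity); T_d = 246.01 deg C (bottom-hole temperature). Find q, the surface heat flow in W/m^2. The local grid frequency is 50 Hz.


Step 1: grad = (T_d - T_surf)/d * 1000 = (246.01 - 24.758)/1867.1 * 1000 = 118.5003 deg C/km
Step 2: q = k * grad / 1000 = 2.998 * 118.5003 / 1000 = 0.35526 W/m^2
q = 0.35526 W/m^2


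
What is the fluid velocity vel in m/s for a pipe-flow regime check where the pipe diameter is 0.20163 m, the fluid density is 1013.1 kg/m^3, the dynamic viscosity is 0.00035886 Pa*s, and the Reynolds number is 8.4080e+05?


vel = Re * mu / (rho * D)
vel = 8.4080e+05 * 0.00035886 / (1013.1 * 0.20163)
vel = 1.4771 m/s
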